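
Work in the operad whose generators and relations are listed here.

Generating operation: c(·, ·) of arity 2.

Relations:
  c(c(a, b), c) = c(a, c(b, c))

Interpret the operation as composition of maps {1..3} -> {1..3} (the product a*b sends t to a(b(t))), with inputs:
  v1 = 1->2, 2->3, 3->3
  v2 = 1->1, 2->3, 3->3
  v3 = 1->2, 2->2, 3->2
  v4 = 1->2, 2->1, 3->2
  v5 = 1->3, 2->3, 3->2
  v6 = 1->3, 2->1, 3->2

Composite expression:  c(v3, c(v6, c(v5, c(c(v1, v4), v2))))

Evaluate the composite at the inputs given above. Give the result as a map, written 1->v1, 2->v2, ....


1->2, 2->2, 3->2

c(v1, v4) = 1->3, 2->2, 3->3
c(c(v1, v4), v2) = 1->3, 2->3, 3->3
c(v5, c(c(v1, v4), v2)) = 1->2, 2->2, 3->2
c(v6, c(v5, c(c(v1, v4), v2))) = 1->1, 2->1, 3->1
c(v3, c(v6, c(v5, c(c(v1, v4), v2)))) = 1->2, 2->2, 3->2


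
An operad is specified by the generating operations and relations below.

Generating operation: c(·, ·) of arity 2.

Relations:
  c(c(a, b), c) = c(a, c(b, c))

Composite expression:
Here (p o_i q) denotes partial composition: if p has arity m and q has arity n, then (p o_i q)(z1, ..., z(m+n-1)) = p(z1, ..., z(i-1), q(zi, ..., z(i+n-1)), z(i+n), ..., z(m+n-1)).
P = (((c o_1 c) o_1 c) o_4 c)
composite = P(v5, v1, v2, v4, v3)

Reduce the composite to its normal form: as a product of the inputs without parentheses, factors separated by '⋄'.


v5 ⋄ v1 ⋄ v2 ⋄ v4 ⋄ v3

Every regrouping of c is equal, so read the v-inputs in written order.
c(v5, v1) reduces to v5 ⋄ v1
c(c(v5, v1), v2) reduces to v5 ⋄ v1 ⋄ v2
c(v4, v3) reduces to v4 ⋄ v3
c(c(c(v5, v1), v2), c(v4, v3)) reduces to v5 ⋄ v1 ⋄ v2 ⋄ v4 ⋄ v3


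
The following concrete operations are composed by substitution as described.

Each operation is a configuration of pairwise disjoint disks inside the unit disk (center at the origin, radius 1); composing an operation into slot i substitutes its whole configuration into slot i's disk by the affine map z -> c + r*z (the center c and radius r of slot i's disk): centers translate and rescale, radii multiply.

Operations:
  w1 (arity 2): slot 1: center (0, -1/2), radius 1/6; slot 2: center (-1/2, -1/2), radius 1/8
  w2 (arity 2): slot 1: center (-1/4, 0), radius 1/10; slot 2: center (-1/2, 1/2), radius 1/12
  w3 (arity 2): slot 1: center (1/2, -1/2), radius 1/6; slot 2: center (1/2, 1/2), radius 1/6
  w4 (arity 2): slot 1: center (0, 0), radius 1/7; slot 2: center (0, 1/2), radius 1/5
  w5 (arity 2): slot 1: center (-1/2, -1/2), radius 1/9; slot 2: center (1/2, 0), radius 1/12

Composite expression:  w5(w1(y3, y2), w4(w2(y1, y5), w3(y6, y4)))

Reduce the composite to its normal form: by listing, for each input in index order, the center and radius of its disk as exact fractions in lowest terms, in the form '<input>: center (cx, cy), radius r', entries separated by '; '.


y1: center (167/336, 0), radius 1/840; y2: center (-5/9, -5/9), radius 1/72; y3: center (-1/2, -5/9), radius 1/54; y4: center (61/120, 1/20), radius 1/360; y5: center (83/168, 1/168), radius 1/1008; y6: center (61/120, 1/30), radius 1/360

Affine substitution under w5: radii multiply and y-centers shift.
y3: after 2 affine steps, its disk has center (-1/2, -5/9), radius 1/54
y2: after 2 affine steps, its disk has center (-5/9, -5/9), radius 1/72
y1: after 3 affine steps, its disk has center (167/336, 0), radius 1/840
y5: after 3 affine steps, its disk has center (83/168, 1/168), radius 1/1008
y6: after 3 affine steps, its disk has center (61/120, 1/30), radius 1/360
y4: after 3 affine steps, its disk has center (61/120, 1/20), radius 1/360


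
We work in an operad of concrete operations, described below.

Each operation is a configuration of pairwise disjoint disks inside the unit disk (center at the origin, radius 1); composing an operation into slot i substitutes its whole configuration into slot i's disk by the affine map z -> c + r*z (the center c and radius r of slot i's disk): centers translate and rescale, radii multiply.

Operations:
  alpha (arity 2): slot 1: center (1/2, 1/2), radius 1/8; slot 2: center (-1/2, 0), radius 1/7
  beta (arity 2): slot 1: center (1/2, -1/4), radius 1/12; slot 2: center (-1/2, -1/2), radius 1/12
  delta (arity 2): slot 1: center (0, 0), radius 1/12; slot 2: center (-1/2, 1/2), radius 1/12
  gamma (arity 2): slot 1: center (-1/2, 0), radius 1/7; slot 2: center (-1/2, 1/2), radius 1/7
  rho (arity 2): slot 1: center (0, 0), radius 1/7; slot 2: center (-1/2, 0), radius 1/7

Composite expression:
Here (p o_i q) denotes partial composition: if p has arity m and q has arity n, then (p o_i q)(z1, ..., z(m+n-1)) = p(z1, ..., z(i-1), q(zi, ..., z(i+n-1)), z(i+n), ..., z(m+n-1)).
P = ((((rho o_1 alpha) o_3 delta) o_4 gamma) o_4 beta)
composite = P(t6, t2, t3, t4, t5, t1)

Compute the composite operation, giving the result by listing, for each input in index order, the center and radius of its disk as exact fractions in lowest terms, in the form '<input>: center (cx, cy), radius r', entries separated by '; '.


Only the slot chain above each t matters under rho; compose those maps.
input t6: applying the 2 nested substitutions gives center (1/14, 1/14), radius 1/56
input t2: applying the 2 nested substitutions gives center (-1/14, 0), radius 1/49
input t3: applying the 2 nested substitutions gives center (-1/2, 0), radius 1/84
input t4: applying the 4 nested substitutions gives center (-113/196, 167/2352), radius 1/7056
input t5: applying the 4 nested substitutions gives center (-85/147, 83/1176), radius 1/7056
input t1: applying the 3 nested substitutions gives center (-97/168, 13/168), radius 1/588

t1: center (-97/168, 13/168), radius 1/588; t2: center (-1/14, 0), radius 1/49; t3: center (-1/2, 0), radius 1/84; t4: center (-113/196, 167/2352), radius 1/7056; t5: center (-85/147, 83/1176), radius 1/7056; t6: center (1/14, 1/14), radius 1/56


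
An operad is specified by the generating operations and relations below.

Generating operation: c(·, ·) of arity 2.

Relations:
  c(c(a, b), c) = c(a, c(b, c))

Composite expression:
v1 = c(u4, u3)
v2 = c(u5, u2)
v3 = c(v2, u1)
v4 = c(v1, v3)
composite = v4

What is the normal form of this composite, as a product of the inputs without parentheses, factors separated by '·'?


u4 · u3 · u5 · u2 · u1

Every regrouping of c is equal, so read the u-inputs in written order.
c(u4, u3) unparenthesizes to u4 · u3
c(u5, u2) unparenthesizes to u5 · u2
c(c(u5, u2), u1) unparenthesizes to u5 · u2 · u1
c(c(u4, u3), c(c(u5, u2), u1)) unparenthesizes to u4 · u3 · u5 · u2 · u1


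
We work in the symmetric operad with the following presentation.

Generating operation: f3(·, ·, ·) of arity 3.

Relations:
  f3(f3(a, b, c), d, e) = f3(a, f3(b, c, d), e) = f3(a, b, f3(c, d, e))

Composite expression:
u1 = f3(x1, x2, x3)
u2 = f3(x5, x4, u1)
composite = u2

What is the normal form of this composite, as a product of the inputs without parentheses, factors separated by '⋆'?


Every regrouping of f3 is equal, so read the x-inputs in written order.
f3(x1, x2, x3) linearizes to x1 ⋆ x2 ⋆ x3
f3(x5, x4, f3(x1, x2, x3)) linearizes to x5 ⋆ x4 ⋆ x1 ⋆ x2 ⋆ x3

x5 ⋆ x4 ⋆ x1 ⋆ x2 ⋆ x3


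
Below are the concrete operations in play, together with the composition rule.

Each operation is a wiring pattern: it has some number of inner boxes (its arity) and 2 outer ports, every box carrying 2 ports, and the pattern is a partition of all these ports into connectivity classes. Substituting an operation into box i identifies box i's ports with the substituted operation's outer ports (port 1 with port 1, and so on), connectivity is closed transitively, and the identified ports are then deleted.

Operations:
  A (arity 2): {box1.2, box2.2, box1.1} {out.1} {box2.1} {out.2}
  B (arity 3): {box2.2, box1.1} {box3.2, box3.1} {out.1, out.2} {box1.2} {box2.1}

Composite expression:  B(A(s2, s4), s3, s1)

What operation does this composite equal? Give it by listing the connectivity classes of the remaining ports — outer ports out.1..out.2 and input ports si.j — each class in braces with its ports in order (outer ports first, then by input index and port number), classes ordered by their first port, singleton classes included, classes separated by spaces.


{out.1, out.2} {s1.1, s1.2} {s2.1, s2.2, s4.2} {s3.1} {s3.2} {s4.1}


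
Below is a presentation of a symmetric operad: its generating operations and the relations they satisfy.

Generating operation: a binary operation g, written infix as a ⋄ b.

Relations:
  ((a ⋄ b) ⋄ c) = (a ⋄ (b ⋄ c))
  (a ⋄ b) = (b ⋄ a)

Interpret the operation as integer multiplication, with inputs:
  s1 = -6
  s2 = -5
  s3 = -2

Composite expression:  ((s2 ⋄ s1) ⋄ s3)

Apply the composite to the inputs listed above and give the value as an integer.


(s2 ⋄ s1) = 30
((s2 ⋄ s1) ⋄ s3) = -60

-60


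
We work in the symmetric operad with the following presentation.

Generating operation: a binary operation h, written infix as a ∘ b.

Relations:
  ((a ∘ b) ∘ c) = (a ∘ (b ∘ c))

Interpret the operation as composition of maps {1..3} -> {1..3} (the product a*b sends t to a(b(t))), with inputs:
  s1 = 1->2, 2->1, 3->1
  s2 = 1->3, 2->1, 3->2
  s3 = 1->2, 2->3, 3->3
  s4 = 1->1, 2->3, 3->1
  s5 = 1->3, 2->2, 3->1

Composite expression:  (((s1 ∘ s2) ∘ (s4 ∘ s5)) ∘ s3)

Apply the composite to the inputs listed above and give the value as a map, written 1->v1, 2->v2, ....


1->1, 2->1, 3->1

(s1 ∘ s2) = 1->1, 2->2, 3->1
(s4 ∘ s5) = 1->1, 2->3, 3->1
((s1 ∘ s2) ∘ (s4 ∘ s5)) = 1->1, 2->1, 3->1
(((s1 ∘ s2) ∘ (s4 ∘ s5)) ∘ s3) = 1->1, 2->1, 3->1


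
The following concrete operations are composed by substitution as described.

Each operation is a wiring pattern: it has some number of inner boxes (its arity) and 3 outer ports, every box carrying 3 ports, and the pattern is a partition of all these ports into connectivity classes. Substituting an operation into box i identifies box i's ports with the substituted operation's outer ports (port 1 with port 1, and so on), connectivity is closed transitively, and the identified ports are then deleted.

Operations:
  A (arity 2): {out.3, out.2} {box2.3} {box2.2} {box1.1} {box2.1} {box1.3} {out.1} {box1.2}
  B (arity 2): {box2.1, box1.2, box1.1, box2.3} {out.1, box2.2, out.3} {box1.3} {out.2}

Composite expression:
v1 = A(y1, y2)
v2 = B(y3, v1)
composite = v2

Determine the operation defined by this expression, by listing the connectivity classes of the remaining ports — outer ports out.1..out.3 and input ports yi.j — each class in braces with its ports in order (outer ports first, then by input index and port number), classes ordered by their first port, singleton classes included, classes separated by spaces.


{out.1, out.3, y3.1, y3.2} {out.2} {y1.1} {y1.2} {y1.3} {y2.1} {y2.2} {y2.3} {y3.3}

Two ports join when wires chain via B-identified ports.
A over (y1, y2) gives {out.1} {out.2, out.3} {y1.1} {y1.2} {y1.3} {y2.1} {y2.2} {y2.3}, out.j being that stage's outer ports
B over (y3, y1, y2) gives {out.1, out.3, y3.1, y3.2} {out.2} {y1.1} {y1.2} {y1.3} {y2.1} {y2.2} {y2.3} {y3.3}, out.j being that stage's outer ports


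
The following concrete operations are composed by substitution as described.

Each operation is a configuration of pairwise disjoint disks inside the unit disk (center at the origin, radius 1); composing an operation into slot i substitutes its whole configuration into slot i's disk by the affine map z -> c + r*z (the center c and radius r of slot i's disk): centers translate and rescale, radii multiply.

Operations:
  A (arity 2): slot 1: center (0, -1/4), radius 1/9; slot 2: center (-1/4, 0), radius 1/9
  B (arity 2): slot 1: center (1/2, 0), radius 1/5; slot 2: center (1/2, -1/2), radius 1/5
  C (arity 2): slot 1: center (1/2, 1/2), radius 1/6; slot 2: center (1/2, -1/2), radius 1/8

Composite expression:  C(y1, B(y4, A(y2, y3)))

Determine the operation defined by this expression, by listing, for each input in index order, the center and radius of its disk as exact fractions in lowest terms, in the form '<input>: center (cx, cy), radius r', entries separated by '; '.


y1: center (1/2, 1/2), radius 1/6; y2: center (9/16, -91/160), radius 1/360; y3: center (89/160, -9/16), radius 1/360; y4: center (9/16, -1/2), radius 1/40

Each y-disk chains the slot maps above it in C; radii multiply.
input y1: composing its 1 substitution step yields center (1/2, 1/2), radius 1/6
input y4: composing its 2 substitution steps yields center (9/16, -1/2), radius 1/40
input y2: composing its 3 substitution steps yields center (9/16, -91/160), radius 1/360
input y3: composing its 3 substitution steps yields center (89/160, -9/16), radius 1/360


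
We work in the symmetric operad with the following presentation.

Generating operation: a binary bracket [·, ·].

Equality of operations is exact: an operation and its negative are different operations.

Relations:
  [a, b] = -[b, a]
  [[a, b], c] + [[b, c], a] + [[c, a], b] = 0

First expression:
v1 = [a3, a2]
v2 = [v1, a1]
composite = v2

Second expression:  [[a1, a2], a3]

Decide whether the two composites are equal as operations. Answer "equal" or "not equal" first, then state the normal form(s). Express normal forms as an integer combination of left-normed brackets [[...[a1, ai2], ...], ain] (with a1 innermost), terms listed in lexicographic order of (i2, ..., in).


not equal: they reduce to [[a1, a2], a3] - [[a1, a3], a2] and [[a1, a2], a3]


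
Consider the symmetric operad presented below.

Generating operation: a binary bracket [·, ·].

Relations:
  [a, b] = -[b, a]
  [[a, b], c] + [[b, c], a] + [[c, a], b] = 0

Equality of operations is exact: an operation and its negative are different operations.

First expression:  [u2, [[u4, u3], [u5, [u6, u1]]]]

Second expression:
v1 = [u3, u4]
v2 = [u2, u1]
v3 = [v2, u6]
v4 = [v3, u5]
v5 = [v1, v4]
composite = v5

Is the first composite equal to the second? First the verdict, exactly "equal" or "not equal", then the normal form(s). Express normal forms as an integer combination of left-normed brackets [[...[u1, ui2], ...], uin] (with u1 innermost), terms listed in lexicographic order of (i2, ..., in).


not equal — first -[[[[[u1, u6], u5], u3], u4], u2] + [[[[[u1, u6], u5], u4], u3], u2], second [[[[[u1, u2], u6], u5], u3], u4] - [[[[[u1, u2], u6], u5], u4], u3]

In normal form, the first expression is -[[[[[u1, u6], u5], u3], u4], u2] + [[[[[u1, u6], u5], u4], u3], u2]
In normal form, the second expression is [[[[[u1, u2], u6], u5], u3], u4] - [[[[[u1, u2], u6], u5], u4], u3]
They disagree, so not equal.


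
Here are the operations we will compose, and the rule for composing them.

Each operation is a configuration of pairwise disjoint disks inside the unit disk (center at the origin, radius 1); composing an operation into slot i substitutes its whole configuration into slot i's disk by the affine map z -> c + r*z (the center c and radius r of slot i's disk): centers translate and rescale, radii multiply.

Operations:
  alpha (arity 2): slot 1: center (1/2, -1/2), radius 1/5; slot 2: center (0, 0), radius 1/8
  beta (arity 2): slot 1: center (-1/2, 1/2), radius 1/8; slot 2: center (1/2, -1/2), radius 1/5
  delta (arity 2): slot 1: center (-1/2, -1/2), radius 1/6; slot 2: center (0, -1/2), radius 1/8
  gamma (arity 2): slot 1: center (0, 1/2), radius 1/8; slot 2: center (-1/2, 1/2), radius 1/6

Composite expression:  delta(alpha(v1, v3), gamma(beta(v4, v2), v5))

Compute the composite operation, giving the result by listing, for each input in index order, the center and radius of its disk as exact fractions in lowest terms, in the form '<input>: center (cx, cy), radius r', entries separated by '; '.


v1: center (-5/12, -7/12), radius 1/30; v2: center (1/128, -57/128), radius 1/320; v3: center (-1/2, -1/2), radius 1/48; v4: center (-1/128, -55/128), radius 1/512; v5: center (-1/16, -7/16), radius 1/48

Only the slot chain above each v matters under delta; compose those maps.
tracing v1 down its 2-map path: center (-5/12, -7/12), radius 1/30
tracing v3 down its 2-map path: center (-1/2, -1/2), radius 1/48
tracing v4 down its 3-map path: center (-1/128, -55/128), radius 1/512
tracing v2 down its 3-map path: center (1/128, -57/128), radius 1/320
tracing v5 down its 2-map path: center (-1/16, -7/16), radius 1/48


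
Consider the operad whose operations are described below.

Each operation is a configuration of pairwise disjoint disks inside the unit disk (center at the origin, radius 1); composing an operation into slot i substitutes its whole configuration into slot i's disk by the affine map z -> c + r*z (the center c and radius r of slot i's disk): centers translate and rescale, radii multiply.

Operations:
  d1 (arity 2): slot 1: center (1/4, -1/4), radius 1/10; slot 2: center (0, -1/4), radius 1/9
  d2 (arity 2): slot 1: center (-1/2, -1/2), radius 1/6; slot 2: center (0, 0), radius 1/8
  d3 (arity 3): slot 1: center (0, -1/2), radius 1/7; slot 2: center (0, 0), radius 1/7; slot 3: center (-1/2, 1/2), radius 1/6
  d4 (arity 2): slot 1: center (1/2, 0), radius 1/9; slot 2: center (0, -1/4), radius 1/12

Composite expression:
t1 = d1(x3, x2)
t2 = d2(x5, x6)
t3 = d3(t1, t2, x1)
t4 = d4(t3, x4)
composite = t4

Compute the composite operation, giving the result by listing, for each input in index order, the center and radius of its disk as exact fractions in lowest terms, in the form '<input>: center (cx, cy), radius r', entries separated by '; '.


x1: center (4/9, 1/18), radius 1/54; x2: center (1/2, -5/84), radius 1/567; x3: center (127/252, -5/84), radius 1/630; x4: center (0, -1/4), radius 1/12; x5: center (31/63, -1/126), radius 1/378; x6: center (1/2, 0), radius 1/504

Nesting under d4 composes maps z -> c + r*z down each x-path.
tracing x3 down its 3-map path: center (127/252, -5/84), radius 1/630
tracing x2 down its 3-map path: center (1/2, -5/84), radius 1/567
tracing x5 down its 3-map path: center (31/63, -1/126), radius 1/378
tracing x6 down its 3-map path: center (1/2, 0), radius 1/504
tracing x1 down its 2-map path: center (4/9, 1/18), radius 1/54
tracing x4 down its 1-map path: center (0, -1/4), radius 1/12


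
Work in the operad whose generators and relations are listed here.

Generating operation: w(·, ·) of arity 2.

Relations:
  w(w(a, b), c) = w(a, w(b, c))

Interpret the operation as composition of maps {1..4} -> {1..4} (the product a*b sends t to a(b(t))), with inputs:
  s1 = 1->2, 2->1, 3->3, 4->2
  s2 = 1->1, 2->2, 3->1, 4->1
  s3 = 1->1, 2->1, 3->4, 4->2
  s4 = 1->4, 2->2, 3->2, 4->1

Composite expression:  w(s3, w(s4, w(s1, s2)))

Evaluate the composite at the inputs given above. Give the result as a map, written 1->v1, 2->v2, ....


1->1, 2->2, 3->1, 4->1

w(s1, s2) = 1->2, 2->1, 3->2, 4->2
w(s4, w(s1, s2)) = 1->2, 2->4, 3->2, 4->2
w(s3, w(s4, w(s1, s2))) = 1->1, 2->2, 3->1, 4->1


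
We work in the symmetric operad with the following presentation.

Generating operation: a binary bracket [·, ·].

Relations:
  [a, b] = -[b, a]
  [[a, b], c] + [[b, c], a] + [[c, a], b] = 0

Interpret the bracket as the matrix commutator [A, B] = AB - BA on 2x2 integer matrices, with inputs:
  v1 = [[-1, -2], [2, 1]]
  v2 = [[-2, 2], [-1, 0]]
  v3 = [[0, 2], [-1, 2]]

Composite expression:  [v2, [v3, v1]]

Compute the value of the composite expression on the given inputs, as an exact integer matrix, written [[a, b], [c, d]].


[[20, -24], [8, -20]]

[v3, v1] = [[2, 8], [6, -2]]
[v2, [v3, v1]] = [[20, -24], [8, -20]]


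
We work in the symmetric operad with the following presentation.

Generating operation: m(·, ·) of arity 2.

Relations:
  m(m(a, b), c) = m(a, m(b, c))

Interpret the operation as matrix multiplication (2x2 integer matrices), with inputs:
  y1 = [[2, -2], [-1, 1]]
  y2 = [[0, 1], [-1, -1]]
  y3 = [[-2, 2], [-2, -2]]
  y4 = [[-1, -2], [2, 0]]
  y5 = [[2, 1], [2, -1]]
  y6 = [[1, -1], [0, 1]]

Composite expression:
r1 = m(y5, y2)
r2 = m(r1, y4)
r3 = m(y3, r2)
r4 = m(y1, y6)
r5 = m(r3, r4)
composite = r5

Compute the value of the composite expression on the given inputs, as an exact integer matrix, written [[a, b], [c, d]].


[[16, -32], [-32, 64]]

m(y5, y2) = [[-1, 1], [1, 3]]
m(m(y5, y2), y4) = [[3, 2], [5, -2]]
m(y3, m(m(y5, y2), y4)) = [[4, -8], [-16, 0]]
m(y1, y6) = [[2, -4], [-1, 2]]
m(m(y3, m(m(y5, y2), y4)), m(y1, y6)) = [[16, -32], [-32, 64]]


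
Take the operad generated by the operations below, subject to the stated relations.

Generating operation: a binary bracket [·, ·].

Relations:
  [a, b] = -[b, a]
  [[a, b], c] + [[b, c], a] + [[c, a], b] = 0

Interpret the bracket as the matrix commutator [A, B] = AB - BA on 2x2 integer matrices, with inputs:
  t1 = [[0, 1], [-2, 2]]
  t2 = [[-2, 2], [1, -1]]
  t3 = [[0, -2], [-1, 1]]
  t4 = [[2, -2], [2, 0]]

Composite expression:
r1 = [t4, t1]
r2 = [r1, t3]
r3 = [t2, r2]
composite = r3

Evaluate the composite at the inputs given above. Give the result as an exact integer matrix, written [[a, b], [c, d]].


[[18, 2], [8, -18]]


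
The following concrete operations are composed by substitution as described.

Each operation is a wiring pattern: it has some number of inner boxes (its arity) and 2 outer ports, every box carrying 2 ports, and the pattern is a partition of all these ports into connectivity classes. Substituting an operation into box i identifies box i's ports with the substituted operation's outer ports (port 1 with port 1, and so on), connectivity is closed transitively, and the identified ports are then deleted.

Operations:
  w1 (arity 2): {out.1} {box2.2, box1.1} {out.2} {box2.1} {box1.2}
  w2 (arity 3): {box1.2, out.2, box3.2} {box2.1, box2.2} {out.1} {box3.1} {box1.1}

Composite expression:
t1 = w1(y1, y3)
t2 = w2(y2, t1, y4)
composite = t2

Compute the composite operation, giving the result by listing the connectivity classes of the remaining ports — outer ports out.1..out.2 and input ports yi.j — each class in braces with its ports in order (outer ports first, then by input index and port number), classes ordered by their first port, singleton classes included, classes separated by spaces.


{out.1} {out.2, y2.2, y4.2} {y1.1, y3.2} {y1.2} {y2.1} {y3.1} {y4.1}

Substituting into w2 glues patterns; closure does the rest.
stage w1: inputs (y1, y3), connectivity {out.1} {out.2} {y1.1, y3.2} {y1.2} {y3.1}, out.j its boundary
stage w2: inputs (y2, y1, y3, y4), connectivity {out.1} {out.2, y2.2, y4.2} {y1.1, y3.2} {y1.2} {y2.1} {y3.1} {y4.1}, out.j its boundary


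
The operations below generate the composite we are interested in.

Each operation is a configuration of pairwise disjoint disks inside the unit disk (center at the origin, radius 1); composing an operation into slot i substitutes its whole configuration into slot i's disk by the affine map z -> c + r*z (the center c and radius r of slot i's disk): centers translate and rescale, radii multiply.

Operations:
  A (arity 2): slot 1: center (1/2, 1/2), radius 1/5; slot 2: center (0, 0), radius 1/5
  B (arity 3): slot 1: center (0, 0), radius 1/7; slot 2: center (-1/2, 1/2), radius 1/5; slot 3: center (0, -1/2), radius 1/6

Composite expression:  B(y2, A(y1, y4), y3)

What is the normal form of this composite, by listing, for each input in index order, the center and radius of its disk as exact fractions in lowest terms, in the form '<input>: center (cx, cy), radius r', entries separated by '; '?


y1: center (-2/5, 3/5), radius 1/25; y2: center (0, 0), radius 1/7; y3: center (0, -1/2), radius 1/6; y4: center (-1/2, 1/2), radius 1/25

Each y-disk chains the slot maps above it in B; radii multiply.
for y2, the 1-step affine chain lands on center (0, 0), radius 1/7
for y1, the 2-step affine chain lands on center (-2/5, 3/5), radius 1/25
for y4, the 2-step affine chain lands on center (-1/2, 1/2), radius 1/25
for y3, the 1-step affine chain lands on center (0, -1/2), radius 1/6


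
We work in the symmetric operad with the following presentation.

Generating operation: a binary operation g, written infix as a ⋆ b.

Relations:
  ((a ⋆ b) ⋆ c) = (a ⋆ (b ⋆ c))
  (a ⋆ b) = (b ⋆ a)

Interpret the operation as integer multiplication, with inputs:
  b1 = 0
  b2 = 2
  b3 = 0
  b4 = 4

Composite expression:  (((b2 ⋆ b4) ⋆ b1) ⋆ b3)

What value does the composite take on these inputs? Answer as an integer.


0

(b2 ⋆ b4) = 8
((b2 ⋆ b4) ⋆ b1) = 0
(((b2 ⋆ b4) ⋆ b1) ⋆ b3) = 0


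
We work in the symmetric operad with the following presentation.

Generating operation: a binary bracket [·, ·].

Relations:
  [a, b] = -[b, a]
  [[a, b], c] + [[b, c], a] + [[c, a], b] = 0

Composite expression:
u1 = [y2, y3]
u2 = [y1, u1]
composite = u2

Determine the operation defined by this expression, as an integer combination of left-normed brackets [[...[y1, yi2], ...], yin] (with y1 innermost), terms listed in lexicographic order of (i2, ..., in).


[[y1, y2], y3] - [[y1, y3], y2]


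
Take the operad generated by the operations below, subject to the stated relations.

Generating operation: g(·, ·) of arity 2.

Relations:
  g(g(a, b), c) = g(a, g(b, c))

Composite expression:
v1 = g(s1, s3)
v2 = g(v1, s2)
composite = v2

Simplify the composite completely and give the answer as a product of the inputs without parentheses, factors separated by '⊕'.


s1 ⊕ s3 ⊕ s2


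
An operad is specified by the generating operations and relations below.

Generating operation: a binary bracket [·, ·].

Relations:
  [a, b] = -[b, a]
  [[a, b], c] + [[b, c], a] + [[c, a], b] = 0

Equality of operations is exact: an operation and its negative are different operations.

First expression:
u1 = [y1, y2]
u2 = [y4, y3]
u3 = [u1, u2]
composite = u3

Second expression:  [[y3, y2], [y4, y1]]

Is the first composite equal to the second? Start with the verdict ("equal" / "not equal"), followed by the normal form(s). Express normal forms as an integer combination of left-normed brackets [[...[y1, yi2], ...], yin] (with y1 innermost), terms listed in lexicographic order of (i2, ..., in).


not equal: they reduce to -[[[y1, y2], y3], y4] + [[[y1, y2], y4], y3] and -[[[y1, y4], y2], y3] + [[[y1, y4], y3], y2]

Reducing the first expression gives -[[[y1, y2], y3], y4] + [[[y1, y2], y4], y3]
Reducing the second expression gives -[[[y1, y4], y2], y3] + [[[y1, y4], y3], y2]
Different reductions; not equal.


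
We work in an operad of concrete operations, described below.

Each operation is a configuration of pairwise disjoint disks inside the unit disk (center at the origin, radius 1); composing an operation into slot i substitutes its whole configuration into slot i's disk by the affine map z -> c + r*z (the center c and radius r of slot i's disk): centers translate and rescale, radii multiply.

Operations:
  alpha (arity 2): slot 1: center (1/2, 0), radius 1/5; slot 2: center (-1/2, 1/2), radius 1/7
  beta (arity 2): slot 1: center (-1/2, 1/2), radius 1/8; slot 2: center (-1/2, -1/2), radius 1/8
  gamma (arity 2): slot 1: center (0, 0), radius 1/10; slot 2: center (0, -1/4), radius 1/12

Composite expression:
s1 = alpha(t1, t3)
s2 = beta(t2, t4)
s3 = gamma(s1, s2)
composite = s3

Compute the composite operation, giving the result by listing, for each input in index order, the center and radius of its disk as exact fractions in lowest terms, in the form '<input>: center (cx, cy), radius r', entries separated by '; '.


t1: center (1/20, 0), radius 1/50; t2: center (-1/24, -5/24), radius 1/96; t3: center (-1/20, 1/20), radius 1/70; t4: center (-1/24, -7/24), radius 1/96


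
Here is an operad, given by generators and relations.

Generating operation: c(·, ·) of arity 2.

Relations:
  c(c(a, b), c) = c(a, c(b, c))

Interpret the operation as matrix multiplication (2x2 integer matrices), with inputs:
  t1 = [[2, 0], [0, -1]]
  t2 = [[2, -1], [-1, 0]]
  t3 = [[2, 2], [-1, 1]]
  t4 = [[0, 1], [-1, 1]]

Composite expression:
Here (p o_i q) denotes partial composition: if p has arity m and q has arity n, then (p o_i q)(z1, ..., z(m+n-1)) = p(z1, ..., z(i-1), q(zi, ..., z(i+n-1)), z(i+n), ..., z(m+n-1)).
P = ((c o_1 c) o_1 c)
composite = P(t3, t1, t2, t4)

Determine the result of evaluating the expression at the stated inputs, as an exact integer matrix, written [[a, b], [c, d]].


[[4, 6], [-2, -1]]


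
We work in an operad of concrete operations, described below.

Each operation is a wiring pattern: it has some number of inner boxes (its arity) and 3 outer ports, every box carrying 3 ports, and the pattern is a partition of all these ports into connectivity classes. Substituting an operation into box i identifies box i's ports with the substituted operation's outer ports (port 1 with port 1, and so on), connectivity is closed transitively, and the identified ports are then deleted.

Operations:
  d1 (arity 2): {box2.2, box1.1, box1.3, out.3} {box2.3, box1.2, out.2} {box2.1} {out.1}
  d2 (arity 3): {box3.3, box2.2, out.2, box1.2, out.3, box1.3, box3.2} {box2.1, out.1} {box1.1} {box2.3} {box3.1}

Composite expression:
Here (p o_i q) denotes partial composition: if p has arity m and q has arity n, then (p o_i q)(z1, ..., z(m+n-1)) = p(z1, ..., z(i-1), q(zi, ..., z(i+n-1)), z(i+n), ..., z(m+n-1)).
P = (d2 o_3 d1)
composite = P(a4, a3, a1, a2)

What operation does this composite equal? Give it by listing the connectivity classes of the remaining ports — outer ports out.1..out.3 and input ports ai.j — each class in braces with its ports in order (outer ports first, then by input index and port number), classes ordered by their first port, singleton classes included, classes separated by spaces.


Reachability decides: close wires over d2-identified ports.
after d1, the pattern on (a1, a2) reads {out.1} {out.2, a1.2, a2.3} {out.3, a1.1, a1.3, a2.2} {a2.1} (out.j = its outer ports)
after d2, the pattern on (a4, a3, a1, a2) reads {out.1, a3.1} {out.2, out.3, a1.1, a1.2, a1.3, a2.2, a2.3, a3.2, a4.2, a4.3} {a2.1} {a3.3} {a4.1} (out.j = its outer ports)

{out.1, a3.1} {out.2, out.3, a1.1, a1.2, a1.3, a2.2, a2.3, a3.2, a4.2, a4.3} {a2.1} {a3.3} {a4.1}


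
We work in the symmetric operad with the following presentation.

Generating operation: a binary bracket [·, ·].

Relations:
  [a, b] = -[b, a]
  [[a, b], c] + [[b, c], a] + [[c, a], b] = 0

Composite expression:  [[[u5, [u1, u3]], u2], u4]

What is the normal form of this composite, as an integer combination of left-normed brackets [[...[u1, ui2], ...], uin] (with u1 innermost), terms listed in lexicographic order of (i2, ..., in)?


-[[[[u1, u3], u5], u2], u4]

Skip Jacobi rewriting: expand, keep u1-initial words, read off terms.
Composite bracket: [[[u5, [u1, u3]], u2], u4]
Full expansion: 16 signed words from ab - ba (2^4 = 16).
Keep just the words that open with u1:
  the word u1u3u5u2u4 carries sign -1 and contributes -[[[[u1, u3], u5], u2], u4]


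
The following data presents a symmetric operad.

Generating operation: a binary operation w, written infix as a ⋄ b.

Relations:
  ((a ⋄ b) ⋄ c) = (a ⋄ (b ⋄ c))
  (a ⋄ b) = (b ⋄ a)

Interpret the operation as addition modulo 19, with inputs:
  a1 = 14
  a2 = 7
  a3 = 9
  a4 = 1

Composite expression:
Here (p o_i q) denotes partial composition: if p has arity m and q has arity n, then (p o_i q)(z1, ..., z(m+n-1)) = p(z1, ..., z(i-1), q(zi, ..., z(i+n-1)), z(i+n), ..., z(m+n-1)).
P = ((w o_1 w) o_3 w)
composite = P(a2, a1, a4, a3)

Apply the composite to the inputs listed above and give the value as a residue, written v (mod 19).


12 (mod 19)

(a2 ⋄ a1) = 2
(a4 ⋄ a3) = 10
((a2 ⋄ a1) ⋄ (a4 ⋄ a3)) = 12


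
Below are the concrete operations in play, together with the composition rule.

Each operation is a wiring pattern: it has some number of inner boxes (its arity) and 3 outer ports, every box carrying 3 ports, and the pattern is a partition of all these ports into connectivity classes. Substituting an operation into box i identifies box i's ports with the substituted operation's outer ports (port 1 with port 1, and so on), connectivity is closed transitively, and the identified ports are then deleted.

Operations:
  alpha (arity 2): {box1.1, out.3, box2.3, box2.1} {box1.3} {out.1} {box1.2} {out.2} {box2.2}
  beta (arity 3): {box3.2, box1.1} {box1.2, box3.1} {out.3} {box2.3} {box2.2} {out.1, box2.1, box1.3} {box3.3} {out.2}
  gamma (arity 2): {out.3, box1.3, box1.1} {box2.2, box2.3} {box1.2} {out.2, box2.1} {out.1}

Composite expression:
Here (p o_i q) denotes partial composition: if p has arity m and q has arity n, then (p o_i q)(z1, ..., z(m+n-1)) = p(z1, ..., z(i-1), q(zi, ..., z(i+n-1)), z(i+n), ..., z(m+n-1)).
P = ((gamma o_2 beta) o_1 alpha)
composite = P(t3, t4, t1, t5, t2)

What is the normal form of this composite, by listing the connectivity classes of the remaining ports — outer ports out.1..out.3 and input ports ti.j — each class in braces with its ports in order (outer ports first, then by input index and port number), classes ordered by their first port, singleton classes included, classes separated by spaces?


Reachability decides: close wires over gamma-identified ports.
the subtree at alpha composes to {out.1} {out.2} {out.3, t3.1, t4.1, t4.3} {t3.2} {t3.3} {t4.2} on (t3, t4); out.j = own outer ports
the subtree at beta composes to {out.1, t1.3, t5.1} {out.2} {out.3} {t1.1, t2.2} {t1.2, t2.1} {t2.3} {t5.2} {t5.3} on (t1, t5, t2); out.j = own outer ports
the subtree at gamma composes to {out.1} {out.2, t1.3, t5.1} {out.3, t3.1, t4.1, t4.3} {t1.1, t2.2} {t1.2, t2.1} {t2.3} {t3.2} {t3.3} {t4.2} {t5.2} {t5.3} on (t3, t4, t1, t5, t2); out.j = own outer ports

{out.1} {out.2, t1.3, t5.1} {out.3, t3.1, t4.1, t4.3} {t1.1, t2.2} {t1.2, t2.1} {t2.3} {t3.2} {t3.3} {t4.2} {t5.2} {t5.3}


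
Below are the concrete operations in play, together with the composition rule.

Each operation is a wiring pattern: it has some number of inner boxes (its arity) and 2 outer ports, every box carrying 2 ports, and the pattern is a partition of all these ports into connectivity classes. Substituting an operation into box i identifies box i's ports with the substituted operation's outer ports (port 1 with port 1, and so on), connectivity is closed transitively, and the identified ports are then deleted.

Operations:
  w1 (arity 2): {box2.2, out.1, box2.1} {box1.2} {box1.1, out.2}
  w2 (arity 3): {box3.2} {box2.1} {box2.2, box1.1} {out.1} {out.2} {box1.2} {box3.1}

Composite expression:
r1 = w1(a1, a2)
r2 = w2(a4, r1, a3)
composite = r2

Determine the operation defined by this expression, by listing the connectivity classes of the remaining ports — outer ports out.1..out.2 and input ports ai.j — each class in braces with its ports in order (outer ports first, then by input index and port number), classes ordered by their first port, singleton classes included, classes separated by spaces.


{out.1} {out.2} {a1.1, a4.1} {a1.2} {a2.1, a2.2} {a3.1} {a3.2} {a4.2}


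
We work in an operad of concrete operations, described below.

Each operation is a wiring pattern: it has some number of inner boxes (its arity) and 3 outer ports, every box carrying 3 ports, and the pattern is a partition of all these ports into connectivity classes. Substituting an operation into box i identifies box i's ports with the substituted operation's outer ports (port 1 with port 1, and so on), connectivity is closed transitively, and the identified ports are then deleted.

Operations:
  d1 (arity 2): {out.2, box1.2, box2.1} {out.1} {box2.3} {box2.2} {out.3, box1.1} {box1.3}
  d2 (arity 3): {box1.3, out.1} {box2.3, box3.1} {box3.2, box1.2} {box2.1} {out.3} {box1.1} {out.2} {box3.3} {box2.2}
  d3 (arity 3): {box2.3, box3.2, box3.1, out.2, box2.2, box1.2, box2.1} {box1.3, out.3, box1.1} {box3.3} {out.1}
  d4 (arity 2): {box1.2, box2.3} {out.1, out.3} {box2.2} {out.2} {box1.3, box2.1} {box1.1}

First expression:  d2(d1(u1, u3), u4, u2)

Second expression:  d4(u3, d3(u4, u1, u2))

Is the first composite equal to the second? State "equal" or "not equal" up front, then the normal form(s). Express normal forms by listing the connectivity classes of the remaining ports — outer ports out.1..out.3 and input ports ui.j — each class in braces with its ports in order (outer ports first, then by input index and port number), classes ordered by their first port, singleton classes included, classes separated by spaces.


Reducing the first expression gives {out.1, u1.1} {out.2} {out.3} {u1.2, u2.2, u3.1} {u1.3} {u2.1, u4.3} {u2.3} {u3.2} {u3.3} {u4.1} {u4.2}
Reducing the second expression gives {out.1, out.3} {out.2} {u1.1, u1.2, u1.3, u2.1, u2.2, u4.2} {u2.3} {u3.1} {u3.2, u4.1, u4.3} {u3.3}
No match — not equal.

not equal; first: {out.1, u1.1} {out.2} {out.3} {u1.2, u2.2, u3.1} {u1.3} {u2.1, u4.3} {u2.3} {u3.2} {u3.3} {u4.1} {u4.2}; second: {out.1, out.3} {out.2} {u1.1, u1.2, u1.3, u2.1, u2.2, u4.2} {u2.3} {u3.1} {u3.2, u4.1, u4.3} {u3.3}


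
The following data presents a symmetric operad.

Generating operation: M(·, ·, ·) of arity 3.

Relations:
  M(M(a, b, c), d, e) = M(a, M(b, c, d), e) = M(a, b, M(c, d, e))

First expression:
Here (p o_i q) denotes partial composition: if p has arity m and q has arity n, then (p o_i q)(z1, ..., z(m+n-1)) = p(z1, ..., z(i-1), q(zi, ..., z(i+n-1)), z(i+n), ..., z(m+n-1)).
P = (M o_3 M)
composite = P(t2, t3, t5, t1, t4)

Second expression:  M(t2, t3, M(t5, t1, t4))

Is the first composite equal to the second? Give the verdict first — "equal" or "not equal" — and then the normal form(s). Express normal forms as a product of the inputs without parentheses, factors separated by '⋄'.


The first expression, normalized: t2 ⋄ t3 ⋄ t5 ⋄ t1 ⋄ t4
The second expression, normalized: t2 ⋄ t3 ⋄ t5 ⋄ t1 ⋄ t4
Same normal form: equal.

equal; the common form is t2 ⋄ t3 ⋄ t5 ⋄ t1 ⋄ t4


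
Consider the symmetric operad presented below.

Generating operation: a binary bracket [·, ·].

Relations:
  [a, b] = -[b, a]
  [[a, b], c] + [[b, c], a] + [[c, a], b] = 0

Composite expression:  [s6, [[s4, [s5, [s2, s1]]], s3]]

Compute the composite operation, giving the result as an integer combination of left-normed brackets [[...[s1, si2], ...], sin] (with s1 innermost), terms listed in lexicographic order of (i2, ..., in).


[[[[[s1, s2], s5], s4], s3], s6]


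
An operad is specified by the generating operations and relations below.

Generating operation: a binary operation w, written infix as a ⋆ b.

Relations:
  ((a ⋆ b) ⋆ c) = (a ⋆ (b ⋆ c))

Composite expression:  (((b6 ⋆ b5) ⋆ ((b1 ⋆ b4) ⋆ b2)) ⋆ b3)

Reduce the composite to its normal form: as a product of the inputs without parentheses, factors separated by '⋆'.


b6 ⋆ b5 ⋆ b1 ⋆ b4 ⋆ b2 ⋆ b3


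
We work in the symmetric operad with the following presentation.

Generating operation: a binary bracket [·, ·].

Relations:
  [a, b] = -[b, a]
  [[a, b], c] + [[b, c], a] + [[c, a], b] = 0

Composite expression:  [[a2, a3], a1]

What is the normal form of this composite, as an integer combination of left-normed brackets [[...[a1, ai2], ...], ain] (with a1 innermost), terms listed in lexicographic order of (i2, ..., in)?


-[[a1, a2], a3] + [[a1, a3], a2]

Left-normed coefficients sit on the a1-initial expansion words.
Composite bracket: [[a2, a3], a1]
The bracket unfolds into 4 signed words via [a, b] = ab - ba (2^2 = 4).
Coefficients come from the a1-initial words:
  from a1a2a3, sign -1: term -[[a1, a2], a3]
  from a1a3a2, sign +1: term +[[a1, a3], a2]


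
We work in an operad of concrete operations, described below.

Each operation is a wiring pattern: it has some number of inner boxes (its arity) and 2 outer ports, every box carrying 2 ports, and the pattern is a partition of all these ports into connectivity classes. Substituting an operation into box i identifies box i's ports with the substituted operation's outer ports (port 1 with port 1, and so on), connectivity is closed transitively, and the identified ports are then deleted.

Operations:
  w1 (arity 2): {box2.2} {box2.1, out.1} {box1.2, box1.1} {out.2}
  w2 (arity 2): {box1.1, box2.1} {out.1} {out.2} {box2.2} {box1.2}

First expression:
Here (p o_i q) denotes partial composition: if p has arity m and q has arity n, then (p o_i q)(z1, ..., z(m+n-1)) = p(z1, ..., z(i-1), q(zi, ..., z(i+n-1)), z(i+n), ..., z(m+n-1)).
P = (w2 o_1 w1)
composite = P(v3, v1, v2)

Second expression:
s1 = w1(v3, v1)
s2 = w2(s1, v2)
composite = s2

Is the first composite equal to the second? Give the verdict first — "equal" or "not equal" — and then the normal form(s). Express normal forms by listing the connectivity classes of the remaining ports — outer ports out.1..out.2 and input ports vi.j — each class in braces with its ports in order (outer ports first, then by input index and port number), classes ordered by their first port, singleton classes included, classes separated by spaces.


equal: each reduces to {out.1} {out.2} {v1.1, v2.1} {v1.2} {v2.2} {v3.1, v3.2}

In normal form, the first expression is {out.1} {out.2} {v1.1, v2.1} {v1.2} {v2.2} {v3.1, v3.2}
In normal form, the second expression is {out.1} {out.2} {v1.1, v2.1} {v1.2} {v2.2} {v3.1, v3.2}
One common form — equal.
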